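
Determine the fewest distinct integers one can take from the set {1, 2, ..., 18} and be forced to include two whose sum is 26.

Group the elements by complementary pair {x, 26−x}: {8,18}, {9,17}, {10,16}, …, giving 5 two-element pairs, the single value 13 (it cannot pair with itself since the integers are distinct), and 7 integers whose partner 26−x falls outside [1,18].
By the pigeonhole principle, treating each of those 13 groups as a pigeonhole, one can pick one integer per group — 13 integers — with no two summing to 26.
The 14th integer lands in an occupied pair, forcing a sum of 26.

14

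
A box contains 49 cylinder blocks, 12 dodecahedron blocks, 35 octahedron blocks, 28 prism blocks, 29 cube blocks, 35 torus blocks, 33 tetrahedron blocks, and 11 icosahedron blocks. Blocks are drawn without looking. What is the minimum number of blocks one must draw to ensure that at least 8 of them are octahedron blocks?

In the worst case for collecting octahedron blocks, every non-octahedron block comes out first.
There are 49 + 12 + 28 + 29 + 35 + 33 + 11 = 197 non-octahedron blocks altogether.
After those, each further block must be octahedron, so 197 + 8 = 205 draws guarantee 8 octahedron blocks.

205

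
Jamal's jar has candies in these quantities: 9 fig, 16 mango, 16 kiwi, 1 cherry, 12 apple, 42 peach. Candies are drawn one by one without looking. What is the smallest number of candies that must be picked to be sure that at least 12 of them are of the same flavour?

55

By pigeonhole, the 6 flavours are the holes; the candies drawn are the pigeons.
To avoid 12 of any one flavour, the worst case takes at most 11 of each flavour, or every candy of a flavour that has fewer than 11.
That gives 9 + 11 + 11 + 1 + 11 + 11 = 54 candies with no flavour reaching 12.
The next candy forces some flavour to 12, so 54 + 1 = 55.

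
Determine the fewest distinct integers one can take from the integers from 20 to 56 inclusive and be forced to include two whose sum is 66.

25

A set avoiding the sum 66 can contain at most one of each pair {x, 66−x}, plus the 11 elements whose complement lies outside the range or equal to its own complement.
The integers 33, …, 56 (24 of them) are such a set: any two sum to at least 33+34 = 67 > 66.
By pigeonhole, any 25th integer completes one of the 13 pairs, so 25 choices force a sum of 66.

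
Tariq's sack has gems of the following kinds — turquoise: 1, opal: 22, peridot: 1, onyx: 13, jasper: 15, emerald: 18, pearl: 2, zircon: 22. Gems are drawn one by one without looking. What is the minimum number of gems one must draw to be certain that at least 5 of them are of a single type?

By the pigeonhole principle, put each drawn gem into a box by type. The largest draw with every box below 5 takes min(count, 4) from each type; types with fewer than 4 contribute all they have.
Σ min(cᵢ, 4) = 1 + 4 + 1 + 4 + 4 + 4 + 2 + 4 = 24.
Draw number 24 + 1 = 25 must push one box to 5.

25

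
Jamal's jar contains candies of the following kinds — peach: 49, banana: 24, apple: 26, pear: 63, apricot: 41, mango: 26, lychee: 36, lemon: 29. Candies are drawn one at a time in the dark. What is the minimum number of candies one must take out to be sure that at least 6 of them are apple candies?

In the worst case for collecting apple candies, every non-apple candy comes out first.
There are 49 + 24 + 63 + 41 + 26 + 36 + 29 = 268 non-apple candies altogether.
After those, each further candy must be apple, so 268 + 6 = 274 draws guarantee 6 apple candies.

274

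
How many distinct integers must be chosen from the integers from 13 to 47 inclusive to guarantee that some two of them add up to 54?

22

Two chosen integers sum to 54 exactly when both halves of some pair {x, 54−x} with 13 ≤ x ≤ 54−x ≤ 41 are chosen — 14 such pairs.
The remaining 7 elements (those with no distinct partner in range) can never complete a 54-sum, so the worst case takes all of them and one from each pair: 7 + 14 = 21.
By the pigeonhole principle, the 22nd integer has to be the second member of some pair, so 21 + 1 = 22.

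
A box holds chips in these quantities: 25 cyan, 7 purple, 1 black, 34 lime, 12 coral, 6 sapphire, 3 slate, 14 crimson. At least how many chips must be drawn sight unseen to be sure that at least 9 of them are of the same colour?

50

Put each drawn chip into a box by colour. The largest draw with every box below 9 takes min(count, 8) from each colour; colours with fewer than 8 contribute all they have.
Σ min(cᵢ, 8) = 8 + 7 + 1 + 8 + 8 + 6 + 3 + 8 = 49.
Draw number 49 + 1 = 50 must push one box to 9.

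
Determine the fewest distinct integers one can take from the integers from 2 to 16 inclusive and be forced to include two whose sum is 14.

11

Group the elements by complementary pair {x, 14−x}: {2,12}, {3,11}, {4,10}, …, giving 5 two-element pairs, the single value 7 (it cannot pair with itself since the integers are distinct), and 4 integers whose partner 14−x falls outside [2,16].
Treating each of those 10 groups as a pigeonhole, one can pick one integer per group — 10 integers — with no two summing to 14.
The 11th integer lands in an occupied pair, forcing a sum of 14.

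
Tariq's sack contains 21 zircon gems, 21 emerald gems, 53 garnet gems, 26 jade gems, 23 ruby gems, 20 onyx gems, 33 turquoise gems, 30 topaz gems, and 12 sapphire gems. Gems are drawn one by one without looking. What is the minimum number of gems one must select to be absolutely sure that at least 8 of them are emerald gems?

In the worst case for collecting emerald gems, every non-emerald gem comes out first.
There are 21 + 53 + 26 + 23 + 20 + 33 + 30 + 12 = 218 non-emerald gems altogether.
After those, each further gem must be emerald, so 218 + 8 = 226 draws guarantee 8 emerald gems.

226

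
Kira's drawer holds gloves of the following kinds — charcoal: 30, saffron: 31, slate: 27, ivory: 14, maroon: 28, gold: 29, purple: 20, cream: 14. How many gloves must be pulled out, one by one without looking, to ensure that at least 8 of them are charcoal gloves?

171

In the worst case for collecting charcoal gloves, every non-charcoal glove comes out first.
There are 31 + 27 + 14 + 28 + 29 + 20 + 14 = 163 non-charcoal gloves altogether.
After those, each further glove must be charcoal, so 163 + 8 = 171 draws guarantee 8 charcoal gloves.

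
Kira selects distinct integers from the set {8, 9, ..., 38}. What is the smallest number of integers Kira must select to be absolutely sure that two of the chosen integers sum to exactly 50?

A set avoiding the sum 50 can contain at most one of each pair {x, 50−x}, plus the 5 elements whose complement lies outside the range or equal to its own complement.
The integers 8, …, 25 (18 of them) are such a set: any two sum to at least 8+9 = 17 and at most 24+25 = 49 < 50.
Any 19th integer completes one of the 13 pairs, so 19 choices force a sum of 50.

19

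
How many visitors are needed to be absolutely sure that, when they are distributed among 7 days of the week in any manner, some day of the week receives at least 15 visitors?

99

With 98 visitors one could put exactly 14 in each of the 7 days of the week, and no day of the week would reach 15.
One more visitor must land in a day of the week that already has 14, giving it 15.
So 7 × 14 + 1 = 99 visitors are required.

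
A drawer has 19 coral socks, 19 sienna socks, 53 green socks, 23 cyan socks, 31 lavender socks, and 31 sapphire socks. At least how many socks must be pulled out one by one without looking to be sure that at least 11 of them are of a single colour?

61

An adversary could hand out at most 10 socks per colour: 10 + 10 + 10 + 10 + 10 + 10 = 60 socks and still no colour has 11.
Pigeonhole: one more sock lands in a colour already at 10, so 61 draws are enough and 60 are not.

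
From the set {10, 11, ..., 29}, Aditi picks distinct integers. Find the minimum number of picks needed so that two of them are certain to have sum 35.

A set avoiding the sum 35 can contain at most one of each pair {x, 35−x}, plus the 4 elements whose complement lies outside the range.
The integers 18, …, 29 (12 of them) are such a set: any two sum to at least 18+19 = 37 > 35.
By the pigeonhole principle, any 13th integer completes one of the 8 pairs, so 13 choices force a sum of 35.

13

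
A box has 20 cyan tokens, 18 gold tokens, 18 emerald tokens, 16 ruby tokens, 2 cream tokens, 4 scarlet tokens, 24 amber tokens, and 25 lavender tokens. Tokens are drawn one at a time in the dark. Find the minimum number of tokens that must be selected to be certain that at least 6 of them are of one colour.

An adversary could hand out at most 5 tokens per colour (cream, scarlet run out sooner): 5 + 5 + 5 + 5 + 2 + 4 + 5 + 5 = 36 tokens and still no colour has 6.
By pigeonhole, one more token lands in a colour already at 5, so 37 draws are enough and 36 are not.

37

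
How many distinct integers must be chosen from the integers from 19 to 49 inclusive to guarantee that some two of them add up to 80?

A set avoiding the sum 80 can contain at most one of each pair {x, 80−x}, plus the 13 elements whose complement lies outside the range or equal to its own complement.
The integers 19, …, 40 (22 of them) are such a set: any two sum to at least 19+20 = 39 and at most 39+40 = 79 < 80.
By the pigeonhole principle, any 23rd integer completes one of the 9 pairs, so 23 choices force a sum of 80.

23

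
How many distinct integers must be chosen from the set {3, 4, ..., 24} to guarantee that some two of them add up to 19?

A set avoiding the sum 19 can contain at most one of each pair {x, 19−x}, plus the 8 elements whose complement lies outside the range.
The integers 10, …, 24 (15 of them) are such a set: any two sum to at least 10+11 = 21 > 19.
Any 16th integer completes one of the 7 pairs, so 16 choices force a sum of 19.

16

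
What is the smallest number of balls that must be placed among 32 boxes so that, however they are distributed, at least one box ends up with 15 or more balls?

449

With 448 balls one could put exactly 14 in each of the 32 boxes, and no box would reach 15.
Pigeonhole: one more ball must land in a box that already has 14, giving it 15.
So 32 × 14 + 1 = 449 balls are required.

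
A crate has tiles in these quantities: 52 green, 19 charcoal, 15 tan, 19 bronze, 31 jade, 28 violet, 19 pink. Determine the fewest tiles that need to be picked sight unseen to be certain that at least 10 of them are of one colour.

64

An adversary could hand out at most 9 tiles per colour: 9 + 9 + 9 + 9 + 9 + 9 + 9 = 63 tiles and still no colour has 10.
By pigeonhole, one more tile lands in a colour already at 9, so 64 draws are enough and 63 are not.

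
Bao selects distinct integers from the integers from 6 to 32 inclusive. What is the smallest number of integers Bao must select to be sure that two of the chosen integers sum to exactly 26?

A set avoiding the sum 26 can contain at most one of each pair {x, 26−x}, plus the 13 elements whose complement lies outside the range or equal to its own complement.
The integers 13, …, 32 (20 of them) are such a set: any two sum to at least 13+14 = 27 > 26.
By pigeonhole, any 21st integer completes one of the 7 pairs, so 21 choices force a sum of 26.

21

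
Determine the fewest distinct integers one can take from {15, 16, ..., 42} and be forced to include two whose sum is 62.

Group the elements by complementary pair {x, 62−x}: {20,42}, {21,41}, {22,40}, …, giving 11 two-element pairs, the single value 31 (it cannot pair with itself since the integers are distinct), and 5 integers whose partner 62−x falls outside [15,42].
By the pigeonhole principle, treating each of those 17 groups as a pigeonhole, one can pick one integer per group — 17 integers — with no two summing to 62.
The 18th integer lands in an occupied pair, forcing a sum of 62.

18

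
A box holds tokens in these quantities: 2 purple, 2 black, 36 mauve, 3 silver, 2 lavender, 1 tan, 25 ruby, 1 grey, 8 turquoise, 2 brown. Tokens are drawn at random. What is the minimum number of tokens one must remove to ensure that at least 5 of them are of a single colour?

26

The 10 colours are the holes; the tokens drawn are the pigeons.
To avoid 5 of any one colour, the worst case takes at most 4 of each colour, or every token of a colour that has fewer than 4.
That gives 2 + 2 + 4 + 3 + 2 + 1 + 4 + 1 + 4 + 2 = 25 tokens with no colour reaching 5.
The next token forces some colour to 5, so 25 + 1 = 26.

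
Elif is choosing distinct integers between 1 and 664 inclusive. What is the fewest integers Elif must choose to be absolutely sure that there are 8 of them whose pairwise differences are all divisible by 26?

Integers whose pairwise differences are multiples of 26 are exactly those sharing a remainder mod 26. The 26 residue classes mod 26 are the pigeonholes.
With 182 integers one could put 7 in each residue class and have no class reach 8.
The 183rd integer pushes some class to 8, so 26·7 + 1 = 183.

183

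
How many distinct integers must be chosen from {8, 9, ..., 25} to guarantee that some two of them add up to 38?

A set avoiding the sum 38 can contain at most one of each pair {x, 38−x}, plus the 6 elements whose complement lies outside the range or equal to its own complement.
The integers 8, …, 19 (12 of them) are such a set: any two sum to at least 8+9 = 17 and at most 18+19 = 37 < 38.
Any 13th integer completes one of the 6 pairs, so 13 choices force a sum of 38.

13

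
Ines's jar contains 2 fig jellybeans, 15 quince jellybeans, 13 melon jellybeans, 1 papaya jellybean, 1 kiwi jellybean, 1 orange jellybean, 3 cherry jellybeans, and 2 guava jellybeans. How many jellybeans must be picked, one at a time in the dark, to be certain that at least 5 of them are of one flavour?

The 8 flavours are the holes; the jellybeans drawn are the pigeons.
To avoid 5 of any one flavour, the worst case takes at most 4 of each flavour, or every jellybean of a flavour that has fewer than 4.
That gives 2 + 4 + 4 + 1 + 1 + 1 + 3 + 2 = 18 jellybeans with no flavour reaching 5.
The next jellybean forces some flavour to 5, so 18 + 1 = 19.

19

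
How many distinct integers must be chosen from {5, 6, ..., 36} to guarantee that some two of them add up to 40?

18

Group the elements by complementary pair {x, 40−x}: {5,35}, {6,34}, {7,33}, …, giving 15 two-element pairs; the single value 20 (it cannot pair with itself since the integers are distinct); and 1 integer whose partner 40−x falls outside [5,36].
Treating each of those 17 groups as a pigeonhole, one can pick one integer per group — 17 integers — with no two summing to 40.
The 18th integer lands in an occupied pair, forcing a sum of 40.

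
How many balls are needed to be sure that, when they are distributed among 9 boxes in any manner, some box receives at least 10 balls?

With 81 balls one could put exactly 9 in each of the 9 boxes, and no box would reach 10.
By pigeonhole, one more ball must land in a box that already has 9, giving it 10.
So 9 × 9 + 1 = 82 balls are required.

82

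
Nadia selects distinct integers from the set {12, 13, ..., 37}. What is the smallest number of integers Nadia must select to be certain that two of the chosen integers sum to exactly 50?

A set avoiding the sum 50 can contain at most one of each pair {x, 50−x}, plus the 2 elements whose complement lies outside the range or equal to its own complement.
The integers 12, …, 25 (14 of them) are such a set: any two sum to at least 12+13 = 25 and at most 24+25 = 49 < 50.
Any 15th integer completes one of the 12 pairs, so 15 choices force a sum of 50.

15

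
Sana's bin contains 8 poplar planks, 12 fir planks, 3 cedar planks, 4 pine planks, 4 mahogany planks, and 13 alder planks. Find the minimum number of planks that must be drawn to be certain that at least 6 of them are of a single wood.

27

An adversary could hand out at most 5 planks per wood (cedar, pine, mahogany run out sooner): 5 + 5 + 3 + 4 + 4 + 5 = 26 planks and still no wood has 6.
One more plank lands in a wood already at 5, so 27 draws are enough and 26 are not.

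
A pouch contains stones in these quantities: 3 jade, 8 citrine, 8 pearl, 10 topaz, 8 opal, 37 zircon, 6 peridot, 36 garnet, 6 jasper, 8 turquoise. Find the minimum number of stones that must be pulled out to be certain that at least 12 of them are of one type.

80

The 10 types are the holes; the stones drawn are the pigeons.
To avoid 12 of any one type, the worst case takes at most 11 of each type, or every stone of a type that has fewer than 11.
That gives 3 + 8 + 8 + 10 + 8 + 11 + 6 + 11 + 6 + 8 = 79 stones with no type reaching 12.
The next stone forces some type to 12, so 79 + 1 = 80.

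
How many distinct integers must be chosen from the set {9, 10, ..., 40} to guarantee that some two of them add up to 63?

Group the elements by complementary pair {x, 63−x}: {23,40}, {24,39}, {25,38}, …, giving 9 two-element pairs and 14 integers whose partner 63−x falls outside [9,40].
Treating each of those 23 groups as a pigeonhole, one can pick one integer per group — 23 integers — with no two summing to 63.
The 24th integer lands in an occupied pair, forcing a sum of 63.

24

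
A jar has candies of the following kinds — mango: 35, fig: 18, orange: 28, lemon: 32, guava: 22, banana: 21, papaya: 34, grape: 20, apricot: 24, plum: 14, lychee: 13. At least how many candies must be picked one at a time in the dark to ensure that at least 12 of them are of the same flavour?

122

An adversary could hand out at most 11 candies per flavour: 11 + 11 + 11 + 11 + 11 + 11 + 11 + 11 + 11 + 11 + 11 = 121 candies and still no flavour has 12.
One more candy lands in a flavour already at 11, so 122 draws are enough and 121 are not.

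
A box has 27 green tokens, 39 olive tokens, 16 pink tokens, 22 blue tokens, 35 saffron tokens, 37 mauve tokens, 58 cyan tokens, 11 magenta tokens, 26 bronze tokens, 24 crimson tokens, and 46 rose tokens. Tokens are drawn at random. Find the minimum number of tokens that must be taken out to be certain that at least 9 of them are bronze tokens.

In the worst case for collecting bronze tokens, every non-bronze token comes out first.
There are 27 + 39 + 16 + 22 + 35 + 37 + 58 + 11 + 24 + 46 = 315 non-bronze tokens altogether.
After those, each further token must be bronze, so 315 + 9 = 324 draws guarantee 9 bronze tokens.

324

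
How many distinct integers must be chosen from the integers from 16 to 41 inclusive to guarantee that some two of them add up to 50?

Two chosen integers sum to 50 exactly when both halves of some pair {x, 50−x} with 16 ≤ x ≤ 50−x ≤ 34 are chosen — 9 such pairs.
The remaining 8 elements (those with no distinct partner in range) can never complete a 50-sum, so the worst case takes all of them and one from each pair: 8 + 9 = 17.
The 18th integer has to be the second member of some pair, so 17 + 1 = 18.

18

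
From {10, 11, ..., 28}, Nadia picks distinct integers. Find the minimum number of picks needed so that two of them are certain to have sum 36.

Group the elements by complementary pair {x, 36−x}: {10,26}, {11,25}, {12,24}, …, giving 8 two-element pairs; the single value 18 (it cannot pair with itself since the integers are distinct); and 2 integers whose partner 36−x falls outside [10,28].
Treating each of those 11 groups as a pigeonhole, one can pick one integer per group — 11 integers — with no two summing to 36.
The 12th integer lands in an occupied pair, forcing a sum of 36.

12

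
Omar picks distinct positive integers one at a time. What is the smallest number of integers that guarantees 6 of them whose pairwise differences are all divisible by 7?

Integers whose pairwise differences are multiples of 7 are exactly those sharing a remainder mod 7. The 7 residue classes mod 7 are the pigeonholes.
With 35 integers one could put 5 in each residue class and have no class reach 6.
The 36th integer pushes some class to 6, so 7·5 + 1 = 36.

36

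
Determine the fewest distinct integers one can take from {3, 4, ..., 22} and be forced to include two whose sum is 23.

Two chosen integers sum to 23 exactly when both halves of some pair {x, 23−x} with 3 ≤ x ≤ 23−x ≤ 20 are chosen — 9 such pairs.
The remaining 2 elements (those with no distinct partner in range) can never complete a 23-sum, so the worst case takes all of them and one from each pair: 2 + 9 = 11.
The 12th integer has to be the second member of some pair, so 11 + 1 = 12.

12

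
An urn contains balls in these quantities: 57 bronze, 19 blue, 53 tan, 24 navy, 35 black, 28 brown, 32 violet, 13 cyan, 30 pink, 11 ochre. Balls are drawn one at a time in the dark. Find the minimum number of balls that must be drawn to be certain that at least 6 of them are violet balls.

276

In the worst case for collecting violet balls, every non-violet ball comes out first.
There are 57 + 19 + 53 + 24 + 35 + 28 + 13 + 30 + 11 = 270 non-violet balls altogether.
After those, each further ball must be violet, so 270 + 6 = 276 draws guarantee 6 violet balls.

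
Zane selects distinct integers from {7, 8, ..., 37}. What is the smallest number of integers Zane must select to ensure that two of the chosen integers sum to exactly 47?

18

Two chosen integers sum to 47 exactly when both halves of some pair {x, 47−x} with 10 ≤ x ≤ 47−x ≤ 37 are chosen — 14 such pairs.
The remaining 3 elements (those with no distinct partner in range) can never complete a 47-sum, so the worst case takes all of them and one from each pair: 3 + 14 = 17.
By pigeonhole, the 18th integer has to be the second member of some pair, so 17 + 1 = 18.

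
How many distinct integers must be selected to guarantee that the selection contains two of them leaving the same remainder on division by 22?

23

By pigeonhole, the 22 residue classes mod 22 are the pigeonholes.
With 22 integers one could put 1 in each residue class and have no class reach 2.
The 23rd integer pushes some class to 2, so 22·1 + 1 = 23.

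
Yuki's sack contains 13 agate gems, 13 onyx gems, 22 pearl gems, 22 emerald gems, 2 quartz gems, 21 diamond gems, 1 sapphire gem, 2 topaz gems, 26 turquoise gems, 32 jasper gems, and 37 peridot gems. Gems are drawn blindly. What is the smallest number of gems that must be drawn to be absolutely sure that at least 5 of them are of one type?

An adversary could hand out at most 4 gems per type (quartz, sapphire, topaz run out sooner): 4 + 4 + 4 + 4 + 2 + 4 + 1 + 2 + 4 + 4 + 4 = 37 gems and still no type has 5.
By pigeonhole, one more gem lands in a type already at 4, so 38 draws are enough and 37 are not.

38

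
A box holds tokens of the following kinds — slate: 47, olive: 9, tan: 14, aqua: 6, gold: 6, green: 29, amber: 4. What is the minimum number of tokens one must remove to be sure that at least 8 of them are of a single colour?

Pigeonhole: put each drawn token into a box by colour. The largest draw with every box below 8 takes min(count, 7) from each colour; colours with fewer than 7 contribute all they have.
Σ min(cᵢ, 7) = 7 + 7 + 7 + 6 + 6 + 7 + 4 = 44.
Draw number 44 + 1 = 45 must push one box to 8.

45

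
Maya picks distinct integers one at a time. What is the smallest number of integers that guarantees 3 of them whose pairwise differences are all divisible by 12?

25

Integers whose pairwise differences are multiples of 12 are exactly those sharing a remainder mod 12. The 12 residue classes mod 12 are the pigeonholes.
With 24 integers one could put 2 in each residue class and have no class reach 3.
The 25th integer pushes some class to 3, so 12·2 + 1 = 25.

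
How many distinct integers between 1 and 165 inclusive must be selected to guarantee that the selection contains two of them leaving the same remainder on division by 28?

The 28 residue classes mod 28 are the pigeonholes.
With 28 integers one could put 1 in each residue class and have no class reach 2.
The 29th integer pushes some class to 2, so 28·1 + 1 = 29.

29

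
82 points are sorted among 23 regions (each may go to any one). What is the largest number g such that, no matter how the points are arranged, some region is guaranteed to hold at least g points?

4

The 23 regions are the holes and the 82 points are the pigeons.
If every region held at most 3 points, the total would be at most 23 × 3 = 69, which is less than 82.
So some region holds at least ⌈82/23⌉ = 4 points.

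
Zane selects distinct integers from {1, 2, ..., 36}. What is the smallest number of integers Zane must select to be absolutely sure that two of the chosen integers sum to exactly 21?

A set avoiding the sum 21 can contain at most one of each pair {x, 21−x}, plus the 16 elements whose complement lies outside the range.
The integers 11, …, 36 (26 of them) are such a set: any two sum to at least 11+12 = 23 > 21.
Any 27th integer completes one of the 10 pairs, so 27 choices force a sum of 21.

27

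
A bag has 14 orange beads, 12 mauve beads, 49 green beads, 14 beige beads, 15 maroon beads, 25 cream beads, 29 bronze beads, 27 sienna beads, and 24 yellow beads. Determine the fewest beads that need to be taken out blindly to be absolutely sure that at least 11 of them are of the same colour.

91

An adversary could hand out at most 10 beads per colour: 10 + 10 + 10 + 10 + 10 + 10 + 10 + 10 + 10 = 90 beads and still no colour has 11.
By the pigeonhole principle, one more bead lands in a colour already at 10, so 91 draws are enough and 90 are not.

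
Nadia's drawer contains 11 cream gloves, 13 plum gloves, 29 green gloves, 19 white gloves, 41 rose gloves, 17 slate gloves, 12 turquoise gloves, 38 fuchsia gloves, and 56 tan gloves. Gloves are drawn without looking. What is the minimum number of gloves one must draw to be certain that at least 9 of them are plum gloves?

232

In the worst case for collecting plum gloves, every non-plum glove comes out first.
There are 11 + 29 + 19 + 41 + 17 + 12 + 38 + 56 = 223 non-plum gloves altogether.
After those, each further glove must be plum, so 223 + 9 = 232 draws guarantee 9 plum gloves.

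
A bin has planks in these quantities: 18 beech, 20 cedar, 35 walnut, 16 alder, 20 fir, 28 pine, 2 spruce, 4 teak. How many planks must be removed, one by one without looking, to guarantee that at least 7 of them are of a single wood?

An adversary could hand out at most 6 planks per wood (spruce, teak run out sooner): 6 + 6 + 6 + 6 + 6 + 6 + 2 + 4 = 42 planks and still no wood has 7.
One more plank lands in a wood already at 6, so 43 draws are enough and 42 are not.

43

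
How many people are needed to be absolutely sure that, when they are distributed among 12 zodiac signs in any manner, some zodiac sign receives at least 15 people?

169

With 168 people one could put exactly 14 in each of the 12 zodiac signs, and no zodiac sign would reach 15.
One more person must land in a zodiac sign that already has 14, giving it 15.
So 12 × 14 + 1 = 169 people are required.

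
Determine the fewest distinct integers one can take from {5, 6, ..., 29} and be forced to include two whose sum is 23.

19

Two chosen integers sum to 23 exactly when both halves of some pair {x, 23−x} with 5 ≤ x ≤ 23−x ≤ 18 are chosen — 7 such pairs.
The remaining 11 elements (those with no distinct partner in range) can never complete a 23-sum, so the worst case takes all of them and one from each pair: 11 + 7 = 18.
Pigeonhole: the 19th integer has to be the second member of some pair, so 18 + 1 = 19.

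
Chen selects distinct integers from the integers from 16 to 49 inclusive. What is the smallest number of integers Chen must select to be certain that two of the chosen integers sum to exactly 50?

26

Two chosen integers sum to 50 exactly when both halves of some pair {x, 50−x} with 16 ≤ x ≤ 50−x ≤ 34 are chosen — 9 such pairs.
The remaining 16 elements (those with no distinct partner in range) can never complete a 50-sum, so the worst case takes all of them and one from each pair: 16 + 9 = 25.
By the pigeonhole principle, the 26th integer has to be the second member of some pair, so 25 + 1 = 26.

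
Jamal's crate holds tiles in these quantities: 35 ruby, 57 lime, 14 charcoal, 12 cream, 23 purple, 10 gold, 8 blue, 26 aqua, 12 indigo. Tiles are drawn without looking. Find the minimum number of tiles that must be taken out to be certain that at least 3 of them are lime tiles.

In the worst case for collecting lime tiles, every non-lime tile comes out first.
There are 35 + 14 + 12 + 23 + 10 + 8 + 26 + 12 = 140 non-lime tiles altogether.
After those, each further tile must be lime, so 140 + 3 = 143 draws guarantee 3 lime tiles.

143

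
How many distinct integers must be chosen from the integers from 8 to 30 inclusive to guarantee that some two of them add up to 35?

14

A set avoiding the sum 35 can contain at most one of each pair {x, 35−x}, plus the 3 elements whose complement lies outside the range.
The integers 18, …, 30 (13 of them) are such a set: any two sum to at least 18+19 = 37 > 35.
By the pigeonhole principle, any 14th integer completes one of the 10 pairs, so 14 choices force a sum of 35.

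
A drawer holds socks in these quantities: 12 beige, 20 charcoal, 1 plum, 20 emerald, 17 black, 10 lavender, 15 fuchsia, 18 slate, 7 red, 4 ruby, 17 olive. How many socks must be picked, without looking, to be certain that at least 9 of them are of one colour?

77

An adversary could hand out at most 8 socks per colour (plum, red, ruby run out sooner): 8 + 8 + 1 + 8 + 8 + 8 + 8 + 8 + 7 + 4 + 8 = 76 socks and still no colour has 9.
Pigeonhole: one more sock lands in a colour already at 8, so 77 draws are enough and 76 are not.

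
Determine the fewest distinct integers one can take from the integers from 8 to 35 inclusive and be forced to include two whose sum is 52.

A set avoiding the sum 52 can contain at most one of each pair {x, 52−x}, plus the 10 elements whose complement lies outside the range or equal to its own complement.
The integers 8, …, 26 (19 of them) are such a set: any two sum to at least 8+9 = 17 and at most 25+26 = 51 < 52.
Pigeonhole: any 20th integer completes one of the 9 pairs, so 20 choices force a sum of 52.

20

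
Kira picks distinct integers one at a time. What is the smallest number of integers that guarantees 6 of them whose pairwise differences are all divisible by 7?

Integers whose pairwise differences are multiples of 7 are exactly those sharing a remainder mod 7. By the pigeonhole principle, the 7 residue classes mod 7 are the pigeonholes.
With 35 integers one could put 5 in each residue class and have no class reach 6.
The 36th integer pushes some class to 6, so 7·5 + 1 = 36.

36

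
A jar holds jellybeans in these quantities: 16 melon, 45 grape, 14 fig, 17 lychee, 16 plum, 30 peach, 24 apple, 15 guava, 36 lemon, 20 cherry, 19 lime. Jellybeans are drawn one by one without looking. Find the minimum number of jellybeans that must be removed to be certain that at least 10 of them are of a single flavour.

100

The 11 flavours are the holes; the jellybeans drawn are the pigeons.
To avoid 10 of any one flavour, the worst case takes at most 9 of each flavour.
That gives 9 + 9 + 9 + 9 + 9 + 9 + 9 + 9 + 9 + 9 + 9 = 99 jellybeans with no flavour reaching 10.
The next jellybean forces some flavour to 10, so 99 + 1 = 100.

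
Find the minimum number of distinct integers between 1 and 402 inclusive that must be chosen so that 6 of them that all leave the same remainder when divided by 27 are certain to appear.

136

The 27 residue classes mod 27 are the pigeonholes.
With 135 integers one could put 5 in each residue class and have no class reach 6.
The 136th integer pushes some class to 6, so 27·5 + 1 = 136.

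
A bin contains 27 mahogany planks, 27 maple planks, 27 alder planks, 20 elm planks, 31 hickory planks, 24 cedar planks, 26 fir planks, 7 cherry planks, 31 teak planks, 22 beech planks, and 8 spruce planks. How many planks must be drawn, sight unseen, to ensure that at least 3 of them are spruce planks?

In the worst case for collecting spruce planks, every non-spruce plank comes out first.
There are 27 + 27 + 27 + 20 + 31 + 24 + 26 + 7 + 31 + 22 = 242 non-spruce planks altogether.
After those, each further plank must be spruce, so 242 + 3 = 245 draws guarantee 3 spruce planks.

245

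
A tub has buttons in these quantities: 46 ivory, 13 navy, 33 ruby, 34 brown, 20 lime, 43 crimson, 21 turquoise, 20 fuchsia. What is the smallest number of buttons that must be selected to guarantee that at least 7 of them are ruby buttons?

In the worst case for collecting ruby buttons, every non-ruby button comes out first.
There are 46 + 13 + 34 + 20 + 43 + 21 + 20 = 197 non-ruby buttons altogether.
After those, each further button must be ruby, so 197 + 7 = 204 draws guarantee 7 ruby buttons.

204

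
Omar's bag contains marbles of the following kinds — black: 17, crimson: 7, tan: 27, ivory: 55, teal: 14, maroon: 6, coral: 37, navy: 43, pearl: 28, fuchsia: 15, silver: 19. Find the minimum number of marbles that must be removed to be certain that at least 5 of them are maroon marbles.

In the worst case for collecting maroon marbles, every non-maroon marble comes out first.
There are 17 + 7 + 27 + 55 + 14 + 37 + 43 + 28 + 15 + 19 = 262 non-maroon marbles altogether.
After those, each further marble must be maroon, so 262 + 5 = 267 draws guarantee 5 maroon marbles.

267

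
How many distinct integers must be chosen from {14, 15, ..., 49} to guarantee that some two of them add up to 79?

27

Two chosen integers sum to 79 exactly when both halves of some pair {x, 79−x} with 30 ≤ x ≤ 79−x ≤ 49 are chosen — 10 such pairs.
The remaining 16 elements (those with no distinct partner in range) can never complete a 79-sum, so the worst case takes all of them and one from each pair: 16 + 10 = 26.
The 27th integer has to be the second member of some pair, so 26 + 1 = 27.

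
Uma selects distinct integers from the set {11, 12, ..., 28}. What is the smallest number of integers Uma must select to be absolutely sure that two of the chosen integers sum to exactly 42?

Group the elements by complementary pair {x, 42−x}: {14,28}, {15,27}, {16,26}, …, giving 7 two-element pairs; the single value 21 (it cannot pair with itself since the integers are distinct); and 3 integers whose partner 42−x falls outside [11,28].
By pigeonhole, treating each of those 11 groups as a pigeonhole, one can pick one integer per group — 11 integers — with no two summing to 42.
The 12th integer lands in an occupied pair, forcing a sum of 42.

12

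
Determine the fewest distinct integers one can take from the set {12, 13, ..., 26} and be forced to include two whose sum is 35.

10

A set avoiding the sum 35 can contain at most one of each pair {x, 35−x}, plus the 3 elements whose complement lies outside the range.
The integers 18, …, 26 (9 of them) are such a set: any two sum to at least 18+19 = 37 > 35.
Pigeonhole: any 10th integer completes one of the 6 pairs, so 10 choices force a sum of 35.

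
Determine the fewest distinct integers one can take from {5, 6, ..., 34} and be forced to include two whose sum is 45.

19

Two chosen integers sum to 45 exactly when both halves of some pair {x, 45−x} with 11 ≤ x ≤ 45−x ≤ 34 are chosen — 12 such pairs.
The remaining 6 elements (those with no distinct partner in range) can never complete a 45-sum, so the worst case takes all of them and one from each pair: 6 + 12 = 18.
The 19th integer has to be the second member of some pair, so 18 + 1 = 19.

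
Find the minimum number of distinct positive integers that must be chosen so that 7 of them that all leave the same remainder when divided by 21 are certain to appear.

127

By pigeonhole, the 21 residue classes mod 21 are the pigeonholes.
With 126 integers one could put 6 in each residue class and have no class reach 7.
The 127th integer pushes some class to 7, so 21·6 + 1 = 127.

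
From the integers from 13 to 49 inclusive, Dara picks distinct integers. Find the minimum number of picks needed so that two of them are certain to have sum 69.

Two chosen integers sum to 69 exactly when both halves of some pair {x, 69−x} with 20 ≤ x ≤ 69−x ≤ 49 are chosen — 15 such pairs.
The remaining 7 elements (those with no distinct partner in range) can never complete a 69-sum, so the worst case takes all of them and one from each pair: 7 + 15 = 22.
The 23rd integer has to be the second member of some pair, so 22 + 1 = 23.

23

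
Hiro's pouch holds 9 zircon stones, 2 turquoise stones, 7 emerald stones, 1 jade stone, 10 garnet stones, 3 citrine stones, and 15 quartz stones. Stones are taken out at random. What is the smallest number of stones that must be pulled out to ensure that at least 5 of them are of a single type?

23

Put each drawn stone into a box by type. The largest draw with every box below 5 takes min(count, 4) from each type; types with fewer than 4 contribute all they have.
Σ min(cᵢ, 4) = 4 + 2 + 4 + 1 + 4 + 3 + 4 = 22.
Draw number 22 + 1 = 23 must push one box to 5.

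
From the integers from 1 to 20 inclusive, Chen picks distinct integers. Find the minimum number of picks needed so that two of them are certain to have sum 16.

A set avoiding the sum 16 can contain at most one of each pair {x, 16−x}, plus the 6 elements whose complement lies outside the range or equal to its own complement.
The integers 8, …, 20 (13 of them) are such a set: any two sum to at least 8+9 = 17 > 16.
Any 14th integer completes one of the 7 pairs, so 14 choices force a sum of 16.

14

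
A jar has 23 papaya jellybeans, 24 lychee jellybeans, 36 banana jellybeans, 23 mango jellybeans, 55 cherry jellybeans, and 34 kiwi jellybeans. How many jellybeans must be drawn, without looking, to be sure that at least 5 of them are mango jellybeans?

177

In the worst case for collecting mango jellybeans, every non-mango jellybean comes out first.
There are 23 + 24 + 36 + 55 + 34 = 172 non-mango jellybeans altogether.
After those, each further jellybean must be mango, so 172 + 5 = 177 draws guarantee 5 mango jellybeans.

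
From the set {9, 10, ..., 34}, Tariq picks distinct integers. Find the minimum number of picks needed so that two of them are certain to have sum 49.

17

A set avoiding the sum 49 can contain at most one of each pair {x, 49−x}, plus the 6 elements whose complement lies outside the range.
The integers 9, …, 24 (16 of them) are such a set: any two sum to at least 9+10 = 19 and at most 23+24 = 47 < 49.
Any 17th integer completes one of the 10 pairs, so 17 choices force a sum of 49.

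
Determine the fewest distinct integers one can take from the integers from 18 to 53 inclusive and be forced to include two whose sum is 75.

21

A set avoiding the sum 75 can contain at most one of each pair {x, 75−x}, plus the 4 elements whose complement lies outside the range.
The integers 18, …, 37 (20 of them) are such a set: any two sum to at least 18+19 = 37 and at most 36+37 = 73 < 75.
Any 21st integer completes one of the 16 pairs, so 21 choices force a sum of 75.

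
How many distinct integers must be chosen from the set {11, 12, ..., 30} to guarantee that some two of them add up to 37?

13

Group the elements by complementary pair {x, 37−x}: {11,26}, {12,25}, {13,24}, …, giving 8 two-element pairs and 4 integers whose partner 37−x falls outside [11,30].
Treating each of those 12 groups as a pigeonhole, one can pick one integer per group — 12 integers — with no two summing to 37.
The 13th integer lands in an occupied pair, forcing a sum of 37.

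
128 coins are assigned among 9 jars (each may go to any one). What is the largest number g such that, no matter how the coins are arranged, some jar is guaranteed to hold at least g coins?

Pigeonhole: the 9 jars are the holes and the 128 coins are the pigeons.
If every jar held at most 14 coins, the total would be at most 9 × 14 = 126, which is less than 128.
So some jar holds at least ⌈128/9⌉ = 15 coins.

15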